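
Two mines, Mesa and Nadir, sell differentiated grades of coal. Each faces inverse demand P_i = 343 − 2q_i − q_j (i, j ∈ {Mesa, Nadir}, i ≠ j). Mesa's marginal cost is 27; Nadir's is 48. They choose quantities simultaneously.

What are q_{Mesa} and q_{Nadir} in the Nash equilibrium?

64.6, 57.6

Mine Mesa's profit: π = q_{Mesa}(343 − 2q_{Mesa} − q_{Nadir}) − 27q_{Mesa}.
∂π/∂q_{Mesa} = 316 − 4q_{Mesa} − q_{Nadir} = 0 ⇒ q_{Mesa} = 79 − 0.25q_{Nadir}.
Similarly q_{Nadir} = 73.75 − 0.25q_{Mesa}.
Substituting the second reaction function into the first: q_{Mesa} = 79 − 0.25(73.75 − 0.25q_{Mesa}), which gives 0.9375q_{Mesa} = 60.5625 ⇒ q_{Mesa} = 64.6.
Then q_{Nadir} = 73.75 − 0.25·64.6 = 57.6.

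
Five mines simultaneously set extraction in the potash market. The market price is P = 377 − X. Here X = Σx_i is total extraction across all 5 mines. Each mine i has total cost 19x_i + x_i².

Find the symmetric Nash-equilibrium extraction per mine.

A representative mine's profit is π_i = x_i(377 − X) − 19x_i − x_i², with X = x_i + Σ_{j≠i} x_j.
First-order condition: 358 − 4x_i − Σ_{j≠i} x_j = 0.
In a symmetric equilibrium every mine chooses the same x, so Σ_{j≠i} x_j = 4x. The condition becomes 358 − 8x = 0, giving x = 358/8 = 44.75.

44.75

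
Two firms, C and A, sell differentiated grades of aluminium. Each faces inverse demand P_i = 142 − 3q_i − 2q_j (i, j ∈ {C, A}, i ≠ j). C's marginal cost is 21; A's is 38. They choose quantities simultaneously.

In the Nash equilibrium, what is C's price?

Firm C's profit: π = q_C(142 − 3q_C − 2q_A) − 21q_C.
∂π/∂q_C = 121 − 6q_C − 2q_A = 0 ⇒ q_C = 121/6 − (1/3)q_A.
Similarly q_A = 52/3 − (1/3)q_C.
Solving the two reaction functions simultaneously: (1 − (−1/3)(−1/3))q_C = 121/6 − (1/3)·(52/3), so (8/9)q_C = 259/18 and q_C = 16.1875.
Then q_A = 52/3 − (1/3)·16.1875 = 11.9375.
P_C = 142 − 3·16.1875 − 2·11.9375 = 69.5625.

69.5625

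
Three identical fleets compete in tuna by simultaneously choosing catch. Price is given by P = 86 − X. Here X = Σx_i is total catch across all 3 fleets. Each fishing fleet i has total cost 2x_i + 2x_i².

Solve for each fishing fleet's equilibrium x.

A representative fishing fleet's profit is π_i = x_i(86 − X) − 2x_i − 2x_i², with X = x_i + Σ_{j≠i} x_j.
First-order condition: 84 − 6x_i − Σ_{j≠i} x_j = 0.
In a symmetric equilibrium every fishing fleet chooses the same x, so Σ_{j≠i} x_j = 2x. The condition becomes 84 − 8x = 0, giving x = 84/8 = 10.5.

10.5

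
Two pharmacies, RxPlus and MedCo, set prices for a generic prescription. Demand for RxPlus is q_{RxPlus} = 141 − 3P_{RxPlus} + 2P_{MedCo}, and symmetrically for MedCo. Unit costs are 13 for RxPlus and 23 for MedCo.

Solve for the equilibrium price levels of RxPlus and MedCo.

46.875, 50.625

RxPlus's profit: π = (P_{RxPlus} − 13)(141 − 3P_{RxPlus} + 2P_{MedCo}).
∂π/∂P_{RxPlus} = 180 − 6P_{RxPlus} + 2P_{MedCo} = 0 ⇒ P_{RxPlus} = 30 + (1/3)P_{MedCo}.
Similarly P_{MedCo} = 35 + (1/3)P_{RxPlus}.
Substituting the second reaction function into the first: P_{RxPlus} = 30 + (1/3)(35 + (1/3)P_{RxPlus}), which gives (8/9)P_{RxPlus} = 125/3 ⇒ P_{RxPlus} = 46.875.
Then P_{MedCo} = 35 + (1/3)·46.875 = 50.625.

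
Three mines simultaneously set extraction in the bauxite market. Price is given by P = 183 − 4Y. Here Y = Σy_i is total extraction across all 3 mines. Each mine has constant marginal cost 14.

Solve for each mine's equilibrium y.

10.5625

A representative mine's profit is π_i = y_i(183 − 4Y) − 14y_i, with Y = y_i + Σ_{j≠i} y_j.
First-order condition: 169 − 8y_i − 4Σ_{j≠i} y_j = 0.
Imposing symmetry (y_j = y for all j) turns Σ_{j≠i} y_j into 2y, so 169 = 16y and y = 10.5625.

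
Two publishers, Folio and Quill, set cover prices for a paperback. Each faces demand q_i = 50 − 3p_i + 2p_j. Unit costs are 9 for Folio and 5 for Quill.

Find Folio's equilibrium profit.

270.75

Folio's profit: π = (p_{Folio} − 9)(50 − 3p_{Folio} + 2p_{Quill}).
∂π/∂p_{Folio} = 77 − 6p_{Folio} + 2p_{Quill} = 0 ⇒ p_{Folio} = 77/6 + (1/3)p_{Quill}.
Similarly p_{Quill} = 65/6 + (1/3)p_{Folio}.
Plugging p_{Quill} into Folio's best response: p_{Folio} = 77/6 + (1/3)(65/6 + (1/3)p_{Folio}) ⇒ (8/9)p_{Folio} = 148/9, so p_{Folio} = 18.5.
Then p_{Quill} = 65/6 + (1/3)·18.5 = 17.
q_{Folio} = 50 − 3·18.5 + 2·17 = 28.5.
Profit = (18.5 − 9)·28.5 = 270.75.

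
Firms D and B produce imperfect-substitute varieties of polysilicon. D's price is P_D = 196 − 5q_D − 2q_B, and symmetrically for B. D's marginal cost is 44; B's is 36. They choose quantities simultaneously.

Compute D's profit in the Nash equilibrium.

781.25

Firm D's profit: π = q_D(196 − 5q_D − 2q_B) − 44q_D.
∂π/∂q_D = 152 − 10q_D − 2q_B = 0 ⇒ q_D = 15.2 − 0.2q_B.
Similarly q_B = 16 − 0.2q_D.
Plugging q_B into D's best response: q_D = 15.2 − 0.2(16 − 0.2q_D) ⇒ 0.96q_D = 12, so q_D = 12.5.
Then q_B = 16 − 0.2·12.5 = 13.5.
P_D = 196 − 5·12.5 − 2·13.5 = 106.5.
Profit = (106.5 − 44)·12.5 = 781.25.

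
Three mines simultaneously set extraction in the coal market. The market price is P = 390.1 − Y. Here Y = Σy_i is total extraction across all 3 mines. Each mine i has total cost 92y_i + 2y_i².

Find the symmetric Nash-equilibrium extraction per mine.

A representative mine's profit is π_i = y_i(390.1 − Y) − 92y_i − 2y_i², with Y = y_i + Σ_{j≠i} y_j.
First-order condition: 298.1 − 6y_i − Σ_{j≠i} y_j = 0.
In a symmetric equilibrium every mine chooses the same y, so Σ_{j≠i} y_j = 2y. The condition becomes 298.1 − 8y = 0, giving y = 298.1/8 = 37.2625.

37.2625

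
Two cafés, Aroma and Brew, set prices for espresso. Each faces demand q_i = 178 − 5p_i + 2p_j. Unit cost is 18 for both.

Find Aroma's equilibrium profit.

Aroma's profit: π = (p_{Aroma} − 18)(178 − 5p_{Aroma} + 2p_{Brew}).
∂π/∂p_{Aroma} = 268 − 10p_{Aroma} + 2p_{Brew} = 0 ⇒ p_{Aroma} = 26.8 + 0.2p_{Brew}.
The game is symmetric, so in equilibrium p_{Brew} = p_{Aroma}: the reaction function gives 0.8p_{Aroma} = 26.8, hence p_{Aroma} = 33.5.
q_{Aroma} = 178 − 5·33.5 + 2·33.5 = 77.5.
Profit = (33.5 − 18)·77.5 = 1201.25.

1201.25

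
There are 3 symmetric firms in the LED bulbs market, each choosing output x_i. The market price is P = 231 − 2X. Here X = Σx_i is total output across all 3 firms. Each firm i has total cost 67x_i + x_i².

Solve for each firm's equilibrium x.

A representative firm's profit is π_i = x_i(231 − 2X) − 67x_i − x_i², with X = x_i + Σ_{j≠i} x_j.
First-order condition: 164 − 6x_i − 2Σ_{j≠i} x_j = 0.
Imposing symmetry (x_j = x for all j) turns Σ_{j≠i} x_j into 2x, so 164 = 10x and x = 16.4.

16.4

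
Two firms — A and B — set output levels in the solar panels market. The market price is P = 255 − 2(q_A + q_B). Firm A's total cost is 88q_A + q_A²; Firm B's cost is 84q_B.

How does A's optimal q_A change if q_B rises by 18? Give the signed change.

Firm A's profit: π = q_A(255 − 2(q_A + q_B)) − 88q_A − q_A².
∂π/∂q_A = 167 − 6q_A − 2q_B = 0, so q_A = 167/6 − (1/3)q_B.
The reaction-function slope is −1/3, so an 18-unit rise in q_B moves q_A by −1/3 × 18 = −6. A's best response falls — the actions are strategic substitutes.

-6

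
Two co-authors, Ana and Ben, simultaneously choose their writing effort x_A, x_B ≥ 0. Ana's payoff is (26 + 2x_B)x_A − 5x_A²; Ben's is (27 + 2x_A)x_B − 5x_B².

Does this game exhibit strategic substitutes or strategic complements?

Expanding Ana's payoff: 26x_A + 2x_Bx_A − 5x_A².
∂π/∂x_A = 26 + 2x_B − 10x_A = 0, so x_A = 2.6 + 0.2x_B.
The best-response slope dx_A/dx_B = 0.2 > 0: the reaction function is upward-sloping, so the choices are strategic complements.

strategic complements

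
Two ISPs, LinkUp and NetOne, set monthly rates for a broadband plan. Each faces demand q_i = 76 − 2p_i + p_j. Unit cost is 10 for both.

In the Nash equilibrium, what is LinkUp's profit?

LinkUp's profit: π = (p_{LinkUp} − 10)(76 − 2p_{LinkUp} + p_{NetOne}).
∂π/∂p_{LinkUp} = 96 − 4p_{LinkUp} + p_{NetOne} = 0 ⇒ p_{LinkUp} = 24 + 0.25p_{NetOne}.
Setting p_{LinkUp} = p_{NetOne} in the reaction function: p_{LinkUp} = 24 + 0.25p_{LinkUp}, so p_{LinkUp} = 24 / 0.75 = 32.
q_{LinkUp} = 76 − 2·32 + 32 = 44.
Profit = (32 − 10)·44 = 968.

968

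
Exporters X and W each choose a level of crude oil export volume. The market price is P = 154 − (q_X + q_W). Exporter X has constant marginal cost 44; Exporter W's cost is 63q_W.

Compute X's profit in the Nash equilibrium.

Exporter X's profit: π = q_X(154 − (q_X + q_W)) − 44q_X.
∂π/∂q_X = 110 − 2q_X − q_W = 0, so q_X = 55 − 0.5q_W.
By the same steps for W: q_W = 45.5 − 0.5q_X.
Plugging q_W into X's best response: q_X = 55 − 0.5(45.5 − 0.5q_X) ⇒ 0.75q_X = 32.25, so q_X = 43.
Then q_W = 45.5 − 0.5·43 = 24.
Price P = 154 − 67 = 87.
X's profit: (87 − 44)·43 = 1849.

1849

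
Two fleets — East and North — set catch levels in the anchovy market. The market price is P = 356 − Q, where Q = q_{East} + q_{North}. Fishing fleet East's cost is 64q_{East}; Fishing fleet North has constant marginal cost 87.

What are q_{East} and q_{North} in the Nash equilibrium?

105, 82

Fishing fleet East's profit: π = q_{East}(356 − (q_{East} + q_{North})) − 64q_{East}.
∂π/∂q_{East} = 292 − 2q_{East} − q_{North} = 0, so q_{East} = 146 − 0.5q_{North}.
By the same steps for North: q_{North} = 134.5 − 0.5q_{East}.
Solving the two reaction functions simultaneously: (1 − (−0.5)(−0.5))q_{East} = 146 − 0.5·134.5, so 0.75q_{East} = 78.75 and q_{East} = 105.
Then q_{North} = 134.5 − 0.5·105 = 82.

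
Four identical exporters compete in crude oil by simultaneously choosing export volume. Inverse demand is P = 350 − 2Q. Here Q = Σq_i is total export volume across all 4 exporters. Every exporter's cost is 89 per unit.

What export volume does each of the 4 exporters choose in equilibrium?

26.1

A representative exporter's profit is π_i = q_i(350 − 2Q) − 89q_i, with Q = q_i + Σ_{j≠i} q_j.
First-order condition: 261 − 4q_i − 2Σ_{j≠i} q_j = 0.
With identical exporters, set every q_j = q: then 261 − 4q − 6q = 0, i.e. q = 261/10 = 26.1.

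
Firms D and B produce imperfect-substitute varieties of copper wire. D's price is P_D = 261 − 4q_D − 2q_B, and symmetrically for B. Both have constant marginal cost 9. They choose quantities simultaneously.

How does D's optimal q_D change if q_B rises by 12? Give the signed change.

Firm D's profit: π = q_D(261 − 4q_D − 2q_B) − 9q_D.
∂π/∂q_D = 252 − 8q_D − 2q_B = 0 ⇒ q_D = 31.5 − 0.25q_B.
The reaction-function slope is −0.25, so a 12-unit rise in q_B moves q_D by −0.25 × 12 = −3. D's best response falls — the actions are strategic substitutes.

-3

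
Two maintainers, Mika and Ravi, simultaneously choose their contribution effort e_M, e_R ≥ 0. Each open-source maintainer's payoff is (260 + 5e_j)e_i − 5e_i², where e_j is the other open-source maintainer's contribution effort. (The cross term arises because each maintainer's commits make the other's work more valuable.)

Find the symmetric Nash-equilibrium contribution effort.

Mika's payoff is (260 + 5e_R)e_M − 5e_M².
∂π/∂e_M = 260 + 5e_R − 10e_M = 0, so e_M = 26 + 0.5e_R.
By symmetry e_R = e_M; substituting into the reaction function, 0.5e_M = 26 and e_M = 52.

52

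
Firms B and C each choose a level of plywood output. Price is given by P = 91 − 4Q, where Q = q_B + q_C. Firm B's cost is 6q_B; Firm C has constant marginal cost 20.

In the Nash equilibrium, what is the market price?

Firm B's profit: π = q_B(91 − 4(q_B + q_C)) − 6q_B.
∂π/∂q_B = 85 − 8q_B − 4q_C = 0, so q_B = 10.625 − 0.5q_C.
By the same steps for C: q_C = 8.875 − 0.5q_B.
Substituting the second reaction function into the first: q_B = 10.625 − 0.5(8.875 − 0.5q_B), which gives 0.75q_B = 6.1875 ⇒ q_B = 8.25.
Then q_C = 8.875 − 0.5·8.25 = 4.75.
Equilibrium price: P = 91 − 4·13 = 39.

39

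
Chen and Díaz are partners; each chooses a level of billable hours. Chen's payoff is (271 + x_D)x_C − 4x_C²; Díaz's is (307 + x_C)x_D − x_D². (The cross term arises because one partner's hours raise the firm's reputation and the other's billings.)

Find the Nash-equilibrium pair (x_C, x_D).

Expanding Chen's payoff: 271x_C + x_Dx_C − 4x_C².
∂π/∂x_C = 271 + x_D − 8x_C = 0, so x_C = 33.875 + 0.125x_D.
Likewise for Díaz: x_D = 153.5 + 0.5x_C.
Plugging x_D into Chen's best response: x_C = 33.875 + 0.125(153.5 + 0.5x_C) ⇒ 0.9375x_C = 53.0625, so x_C = 56.6.
Then x_D = 153.5 + 0.5·56.6 = 181.8.

56.6, 181.8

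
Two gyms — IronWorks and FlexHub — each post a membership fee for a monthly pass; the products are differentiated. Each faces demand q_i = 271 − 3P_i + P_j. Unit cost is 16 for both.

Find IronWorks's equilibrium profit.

IronWorks's profit: π = (P_{IronWorks} − 16)(271 − 3P_{IronWorks} + P_{FlexHub}).
∂π/∂P_{IronWorks} = 319 − 6P_{IronWorks} + P_{FlexHub} = 0 ⇒ P_{IronWorks} = 319/6 + (1/6)P_{FlexHub}.
By symmetry P_{FlexHub} = P_{IronWorks}; substituting into the reaction function, (5/6)P_{IronWorks} = 319/6 and P_{IronWorks} = 63.8.
q_{IronWorks} = 271 − 3·63.8 + 63.8 = 143.4.
Profit = (63.8 − 16)·143.4 = 6854.52.

6854.52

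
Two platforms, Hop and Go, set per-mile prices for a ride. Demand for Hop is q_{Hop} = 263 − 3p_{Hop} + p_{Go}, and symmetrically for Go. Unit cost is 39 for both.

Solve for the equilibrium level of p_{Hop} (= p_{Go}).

76

Hop's profit: π = (p_{Hop} − 39)(263 − 3p_{Hop} + p_{Go}).
∂π/∂p_{Hop} = 380 − 6p_{Hop} + p_{Go} = 0 ⇒ p_{Hop} = 190/3 + (1/6)p_{Go}.
By symmetry p_{Go} = p_{Hop}; substituting into the reaction function, (5/6)p_{Hop} = 190/3 and p_{Hop} = 76.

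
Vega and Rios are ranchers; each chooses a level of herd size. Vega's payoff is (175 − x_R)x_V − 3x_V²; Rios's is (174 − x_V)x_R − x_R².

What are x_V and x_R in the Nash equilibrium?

16, 79

Expanding Vega's payoff: 175x_V − x_Rx_V − 3x_V².
∂π/∂x_V = 175 − x_R − 6x_V = 0, so x_V = 175/6 − (1/6)x_R.
Likewise for Rios: x_R = 87 − 0.5x_V.
Substituting the second reaction function into the first: x_V = 175/6 − (1/6)(87 − 0.5x_V), which gives (11/12)x_V = 44/3 ⇒ x_V = 16.
Then x_R = 87 − 0.5·16 = 79.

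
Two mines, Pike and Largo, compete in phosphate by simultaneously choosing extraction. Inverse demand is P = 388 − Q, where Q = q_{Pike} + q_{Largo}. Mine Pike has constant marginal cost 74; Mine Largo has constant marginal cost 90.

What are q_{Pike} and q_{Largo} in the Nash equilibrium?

Mine Pike's profit: π = q_{Pike}(388 − (q_{Pike} + q_{Largo})) − 74q_{Pike}.
∂π/∂q_{Pike} = 314 − 2q_{Pike} − q_{Largo} = 0, so q_{Pike} = 157 − 0.5q_{Largo}.
By the same steps for Largo: q_{Largo} = 149 − 0.5q_{Pike}.
Plugging q_{Largo} into Pike's best response: q_{Pike} = 157 − 0.5(149 − 0.5q_{Pike}) ⇒ 0.75q_{Pike} = 82.5, so q_{Pike} = 110.
Then q_{Largo} = 149 − 0.5·110 = 94.

110, 94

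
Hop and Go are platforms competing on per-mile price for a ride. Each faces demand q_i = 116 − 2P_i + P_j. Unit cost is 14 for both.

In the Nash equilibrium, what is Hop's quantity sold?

68

Hop's profit: π = (P_{Hop} − 14)(116 − 2P_{Hop} + P_{Go}).
∂π/∂P_{Hop} = 144 − 4P_{Hop} + P_{Go} = 0 ⇒ P_{Hop} = 36 + 0.25P_{Go}.
By symmetry P_{Go} = P_{Hop}; substituting into the reaction function, 0.75P_{Hop} = 36 and P_{Hop} = 48.
q_{Hop} = 116 − 2·48 + 48 = 68.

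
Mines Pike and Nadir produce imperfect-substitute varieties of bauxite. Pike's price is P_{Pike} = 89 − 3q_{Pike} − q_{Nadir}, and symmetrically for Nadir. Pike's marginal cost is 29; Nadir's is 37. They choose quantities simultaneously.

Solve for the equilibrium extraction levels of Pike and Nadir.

Mine Pike's profit: π = q_{Pike}(89 − 3q_{Pike} − q_{Nadir}) − 29q_{Pike}.
∂π/∂q_{Pike} = 60 − 6q_{Pike} − q_{Nadir} = 0 ⇒ q_{Pike} = 10 − (1/6)q_{Nadir}.
Similarly q_{Nadir} = 26/3 − (1/6)q_{Pike}.
Solving the two reaction functions simultaneously: (1 − (−1/6)(−1/6))q_{Pike} = 10 − (1/6)·(26/3), so (35/36)q_{Pike} = 77/9 and q_{Pike} = 8.8.
Then q_{Nadir} = 26/3 − (1/6)·8.8 = 7.2.

8.8, 7.2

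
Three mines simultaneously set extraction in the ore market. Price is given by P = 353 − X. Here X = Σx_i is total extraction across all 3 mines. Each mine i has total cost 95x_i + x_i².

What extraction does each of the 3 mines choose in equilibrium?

43

A representative mine's profit is π_i = x_i(353 − X) − 95x_i − x_i², with X = x_i + Σ_{j≠i} x_j.
First-order condition: 258 − 4x_i − Σ_{j≠i} x_j = 0.
In a symmetric equilibrium every mine chooses the same x, so Σ_{j≠i} x_j = 2x. The condition becomes 258 − 6x = 0, giving x = 258/6 = 43.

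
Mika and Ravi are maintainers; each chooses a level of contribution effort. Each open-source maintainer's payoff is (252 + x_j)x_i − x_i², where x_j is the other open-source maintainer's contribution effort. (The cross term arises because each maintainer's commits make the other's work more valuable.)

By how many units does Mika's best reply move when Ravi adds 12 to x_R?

6

Mika's payoff is (252 + x_R)x_M − x_M².
∂π/∂x_M = 252 + x_R − 2x_M = 0, so x_M = 126 + 0.5x_R.
The reaction-function slope is 0.5, so a 12-unit rise in x_R moves x_M by 0.5 × 12 = 6. Mika's best response rises — the actions are strategic complements.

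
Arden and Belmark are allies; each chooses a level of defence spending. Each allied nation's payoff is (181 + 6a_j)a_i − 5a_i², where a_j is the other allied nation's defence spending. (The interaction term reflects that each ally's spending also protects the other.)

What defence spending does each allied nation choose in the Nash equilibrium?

45.25

Arden's payoff is (181 + 6a_B)a_A − 5a_A².
∂π/∂a_A = 181 + 6a_B − 10a_A = 0, so a_A = 18.1 + 0.6a_B.
The game is symmetric, so in equilibrium a_B = a_A: the reaction function gives 0.4a_A = 18.1, hence a_A = 45.25.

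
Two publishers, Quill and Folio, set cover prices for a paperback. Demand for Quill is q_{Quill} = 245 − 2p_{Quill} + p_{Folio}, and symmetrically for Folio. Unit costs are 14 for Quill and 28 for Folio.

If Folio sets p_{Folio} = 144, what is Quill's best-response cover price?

104.25

Quill's profit: π = (p_{Quill} − 14)(245 − 2p_{Quill} + p_{Folio}).
∂π/∂p_{Quill} = 273 − 4p_{Quill} + p_{Folio} = 0 ⇒ p_{Quill} = 68.25 + 0.25p_{Folio}.
At p_{Folio} = 144: p_{Quill} = 68.25 + 0.25·144 = 104.25.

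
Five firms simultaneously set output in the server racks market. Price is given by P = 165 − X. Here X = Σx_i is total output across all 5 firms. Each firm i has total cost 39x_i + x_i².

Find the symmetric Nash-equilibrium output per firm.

A representative firm's profit is π_i = x_i(165 − X) − 39x_i − x_i², with X = x_i + Σ_{j≠i} x_j.
First-order condition: 126 − 4x_i − Σ_{j≠i} x_j = 0.
With identical firms, set every x_j = x: then 126 − 4x − 4x = 0, i.e. x = 126/8 = 15.75.

15.75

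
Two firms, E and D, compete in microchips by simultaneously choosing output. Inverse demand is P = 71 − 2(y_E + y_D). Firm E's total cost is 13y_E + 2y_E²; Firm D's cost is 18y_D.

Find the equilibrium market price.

Firm E's profit: π = y_E(71 − 2(y_E + y_D)) − 13y_E − 2y_E².
∂π/∂y_E = 58 − 8y_E − 2y_D = 0, so y_E = 7.25 − 0.25y_D.
For D: ∂π/∂y_D = 53 − 4y_D − 2y_E = 0 ⇒ y_D = 13.25 − 0.5y_E.
Solving the two reaction functions simultaneously: (1 − (−0.25)(−0.5))y_E = 7.25 − 0.25·13.25, so 0.875y_E = 3.9375 and y_E = 4.5.
Then y_D = 13.25 − 0.5·4.5 = 11.
Equilibrium price: P = 71 − 2·15.5 = 40.

40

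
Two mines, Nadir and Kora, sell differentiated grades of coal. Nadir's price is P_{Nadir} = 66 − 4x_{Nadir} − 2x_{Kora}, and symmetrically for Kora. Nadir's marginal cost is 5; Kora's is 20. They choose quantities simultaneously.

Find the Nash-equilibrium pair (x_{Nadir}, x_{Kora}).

Mine Nadir's profit: π = x_{Nadir}(66 − 4x_{Nadir} − 2x_{Kora}) − 5x_{Nadir}.
∂π/∂x_{Nadir} = 61 − 8x_{Nadir} − 2x_{Kora} = 0 ⇒ x_{Nadir} = 7.625 − 0.25x_{Kora}.
Similarly x_{Kora} = 5.75 − 0.25x_{Nadir}.
Solving the two reaction functions simultaneously: (1 − (−0.25)(−0.25))x_{Nadir} = 7.625 − 0.25·5.75, so 0.9375x_{Nadir} = 6.1875 and x_{Nadir} = 6.6.
Then x_{Kora} = 5.75 − 0.25·6.6 = 4.1.

6.6, 4.1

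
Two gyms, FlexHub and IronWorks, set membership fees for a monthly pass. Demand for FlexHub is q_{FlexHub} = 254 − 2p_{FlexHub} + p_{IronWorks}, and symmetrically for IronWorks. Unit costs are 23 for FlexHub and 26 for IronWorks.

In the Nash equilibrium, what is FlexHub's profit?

11981.52

FlexHub's profit: π = (p_{FlexHub} − 23)(254 − 2p_{FlexHub} + p_{IronWorks}).
∂π/∂p_{FlexHub} = 300 − 4p_{FlexHub} + p_{IronWorks} = 0 ⇒ p_{FlexHub} = 75 + 0.25p_{IronWorks}.
Similarly p_{IronWorks} = 76.5 + 0.25p_{FlexHub}.
Plugging p_{IronWorks} into FlexHub's best response: p_{FlexHub} = 75 + 0.25(76.5 + 0.25p_{FlexHub}) ⇒ 0.9375p_{FlexHub} = 94.125, so p_{FlexHub} = 100.4.
Then p_{IronWorks} = 76.5 + 0.25·100.4 = 101.6.
q_{FlexHub} = 254 − 2·100.4 + 101.6 = 154.8.
Profit = (100.4 − 23)·154.8 = 11981.52.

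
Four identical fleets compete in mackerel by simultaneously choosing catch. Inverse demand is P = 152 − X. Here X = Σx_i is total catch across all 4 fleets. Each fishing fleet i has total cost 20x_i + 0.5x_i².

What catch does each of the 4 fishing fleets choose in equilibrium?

A representative fishing fleet's profit is π_i = x_i(152 − X) − 20x_i − 0.5x_i², with X = x_i + Σ_{j≠i} x_j.
First-order condition: 132 − 3x_i − Σ_{j≠i} x_j = 0.
Imposing symmetry (x_j = x for all j) turns Σ_{j≠i} x_j into 3x, so 132 = 6x and x = 22.

22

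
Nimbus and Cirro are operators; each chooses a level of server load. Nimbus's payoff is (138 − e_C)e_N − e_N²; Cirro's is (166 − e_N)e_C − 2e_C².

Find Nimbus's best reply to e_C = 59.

39.5

Expanding Nimbus's payoff: 138e_N − e_Ce_N − e_N².
∂π/∂e_N = 138 − e_C − 2e_N = 0, so e_N = 69 − 0.5e_C.
At e_C = 59: e_N = 69 − 0.5·59 = 39.5.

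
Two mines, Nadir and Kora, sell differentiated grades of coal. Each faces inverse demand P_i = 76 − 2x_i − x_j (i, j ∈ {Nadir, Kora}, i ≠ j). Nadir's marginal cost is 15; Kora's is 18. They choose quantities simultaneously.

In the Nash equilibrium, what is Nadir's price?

Mine Nadir's profit: π = x_{Nadir}(76 − 2x_{Nadir} − x_{Kora}) − 15x_{Nadir}.
∂π/∂x_{Nadir} = 61 − 4x_{Nadir} − x_{Kora} = 0 ⇒ x_{Nadir} = 15.25 − 0.25x_{Kora}.
Similarly x_{Kora} = 14.5 − 0.25x_{Nadir}.
Plugging x_{Kora} into Nadir's best response: x_{Nadir} = 15.25 − 0.25(14.5 − 0.25x_{Nadir}) ⇒ 0.9375x_{Nadir} = 11.625, so x_{Nadir} = 12.4.
Then x_{Kora} = 14.5 − 0.25·12.4 = 11.4.
P_{Nadir} = 76 − 2·12.4 − 11.4 = 39.8.

39.8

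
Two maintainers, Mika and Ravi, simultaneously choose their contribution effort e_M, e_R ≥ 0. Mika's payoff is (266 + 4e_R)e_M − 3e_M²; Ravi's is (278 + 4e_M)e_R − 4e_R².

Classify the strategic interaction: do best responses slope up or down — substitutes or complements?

strategic complements

Expanding Mika's payoff: 266e_M + 4e_Re_M − 3e_M².
∂π/∂e_M = 266 + 4e_R − 6e_M = 0, so e_M = 133/3 + (2/3)e_R.
The best-response slope de_M/de_R = 2/3 > 0: the reaction function is upward-sloping, so the choices are strategic complements.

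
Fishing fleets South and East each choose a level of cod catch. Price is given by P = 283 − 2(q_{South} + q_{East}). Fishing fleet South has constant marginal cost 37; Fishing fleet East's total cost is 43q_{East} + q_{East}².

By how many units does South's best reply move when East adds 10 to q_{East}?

Fishing fleet South's profit: π = q_{South}(283 − 2(q_{South} + q_{East})) − 37q_{South}.
∂π/∂q_{South} = 246 − 4q_{South} − 2q_{East} = 0, so q_{South} = 61.5 − 0.5q_{East}.
The reaction-function slope is −0.5, so a 10-unit rise in q_{East} moves q_{South} by −0.5 × 10 = −5. South's best response falls — the actions are strategic substitutes.

-5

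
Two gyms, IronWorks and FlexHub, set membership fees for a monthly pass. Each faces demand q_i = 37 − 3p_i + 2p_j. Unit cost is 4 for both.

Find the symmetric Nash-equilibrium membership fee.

12.25

IronWorks's profit: π = (p_{IronWorks} − 4)(37 − 3p_{IronWorks} + 2p_{FlexHub}).
∂π/∂p_{IronWorks} = 49 − 6p_{IronWorks} + 2p_{FlexHub} = 0 ⇒ p_{IronWorks} = 49/6 + (1/3)p_{FlexHub}.
By symmetry p_{FlexHub} = p_{IronWorks}; substituting into the reaction function, (2/3)p_{IronWorks} = 49/6 and p_{IronWorks} = 12.25.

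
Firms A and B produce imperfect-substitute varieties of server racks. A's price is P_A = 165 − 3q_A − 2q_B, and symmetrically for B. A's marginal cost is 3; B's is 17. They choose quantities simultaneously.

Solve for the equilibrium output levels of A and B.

Firm A's profit: π = q_A(165 − 3q_A − 2q_B) − 3q_A.
∂π/∂q_A = 162 − 6q_A − 2q_B = 0 ⇒ q_A = 27 − (1/3)q_B.
Similarly q_B = 74/3 − (1/3)q_A.
Solving the two reaction functions simultaneously: (1 − (−1/3)(−1/3))q_A = 27 − (1/3)·(74/3), so (8/9)q_A = 169/9 and q_A = 21.125.
Then q_B = 74/3 − (1/3)·21.125 = 17.625.

21.125, 17.625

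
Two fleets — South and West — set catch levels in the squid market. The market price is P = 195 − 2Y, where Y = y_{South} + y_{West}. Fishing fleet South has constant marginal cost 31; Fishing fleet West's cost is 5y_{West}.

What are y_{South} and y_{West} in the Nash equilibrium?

Fishing fleet South's profit: π = y_{South}(195 − 2(y_{South} + y_{West})) − 31y_{South}.
∂π/∂y_{South} = 164 − 4y_{South} − 2y_{West} = 0, so y_{South} = 41 − 0.5y_{West}.
By the same steps for West: y_{West} = 47.5 − 0.5y_{South}.
Plugging y_{West} into South's best response: y_{South} = 41 − 0.5(47.5 − 0.5y_{South}) ⇒ 0.75y_{South} = 17.25, so y_{South} = 23.
Then y_{West} = 47.5 − 0.5·23 = 36.

23, 36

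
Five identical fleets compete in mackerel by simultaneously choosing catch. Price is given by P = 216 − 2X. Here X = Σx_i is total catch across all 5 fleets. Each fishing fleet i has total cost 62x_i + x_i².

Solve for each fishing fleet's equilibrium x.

A representative fishing fleet's profit is π_i = x_i(216 − 2X) − 62x_i − x_i², with X = x_i + Σ_{j≠i} x_j.
First-order condition: 154 − 6x_i − 2Σ_{j≠i} x_j = 0.
In a symmetric equilibrium every fishing fleet chooses the same x, so Σ_{j≠i} x_j = 4x. The condition becomes 154 − 14x = 0, giving x = 154/14 = 11.

11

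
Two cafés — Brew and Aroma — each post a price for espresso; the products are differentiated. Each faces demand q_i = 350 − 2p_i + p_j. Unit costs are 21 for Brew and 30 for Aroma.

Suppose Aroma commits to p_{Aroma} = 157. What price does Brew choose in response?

Brew's profit: π = (p_{Brew} − 21)(350 − 2p_{Brew} + p_{Aroma}).
∂π/∂p_{Brew} = 392 − 4p_{Brew} + p_{Aroma} = 0 ⇒ p_{Brew} = 98 + 0.25p_{Aroma}.
At p_{Aroma} = 157: p_{Brew} = 98 + 0.25·157 = 137.25.

137.25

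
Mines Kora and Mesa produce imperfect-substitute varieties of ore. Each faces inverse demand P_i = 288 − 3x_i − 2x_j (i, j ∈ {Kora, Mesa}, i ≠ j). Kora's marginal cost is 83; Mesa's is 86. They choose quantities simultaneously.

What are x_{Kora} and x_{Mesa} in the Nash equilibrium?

Mine Kora's profit: π = x_{Kora}(288 − 3x_{Kora} − 2x_{Mesa}) − 83x_{Kora}.
∂π/∂x_{Kora} = 205 − 6x_{Kora} − 2x_{Mesa} = 0 ⇒ x_{Kora} = 205/6 − (1/3)x_{Mesa}.
Similarly x_{Mesa} = 101/3 − (1/3)x_{Kora}.
Solving the two reaction functions simultaneously: (1 − (−1/3)(−1/3))x_{Kora} = 205/6 − (1/3)·(101/3), so (8/9)x_{Kora} = 413/18 and x_{Kora} = 25.8125.
Then x_{Mesa} = 101/3 − (1/3)·25.8125 = 25.0625.

25.8125, 25.0625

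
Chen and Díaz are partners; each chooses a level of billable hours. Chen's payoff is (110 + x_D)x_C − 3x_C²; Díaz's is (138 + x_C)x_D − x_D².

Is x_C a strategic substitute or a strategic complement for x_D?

Expanding Chen's payoff: 110x_C + x_Dx_C − 3x_C².
∂π/∂x_C = 110 + x_D − 6x_C = 0, so x_C = 55/3 + (1/6)x_D.
The best-response slope dx_C/dx_D = 1/6 > 0: the reaction function is upward-sloping, so the choices are strategic complements.

strategic complements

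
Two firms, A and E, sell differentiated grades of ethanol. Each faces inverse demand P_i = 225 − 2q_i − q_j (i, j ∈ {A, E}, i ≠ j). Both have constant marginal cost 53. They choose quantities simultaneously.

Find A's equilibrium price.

Firm A's profit: π = q_A(225 − 2q_A − q_E) − 53q_A.
∂π/∂q_A = 172 − 4q_A − q_E = 0 ⇒ q_A = 43 − 0.25q_E.
By symmetry q_E = q_A; substituting into the reaction function, 1.25q_A = 43 and q_A = 34.4.
P_A = 225 − 2·34.4 − 34.4 = 121.8.

121.8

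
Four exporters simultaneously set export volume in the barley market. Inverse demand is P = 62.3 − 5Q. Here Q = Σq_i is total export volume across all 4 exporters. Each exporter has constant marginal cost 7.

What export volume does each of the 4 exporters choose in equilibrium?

A representative exporter's profit is π_i = q_i(62.3 − 5Q) − 7q_i, with Q = q_i + Σ_{j≠i} q_j.
First-order condition: 55.3 − 10q_i − 5Σ_{j≠i} q_j = 0.
With identical exporters, set every q_j = q: then 55.3 − 10q − 15q = 0, i.e. q = 55.3/25 = 2.212.

2.212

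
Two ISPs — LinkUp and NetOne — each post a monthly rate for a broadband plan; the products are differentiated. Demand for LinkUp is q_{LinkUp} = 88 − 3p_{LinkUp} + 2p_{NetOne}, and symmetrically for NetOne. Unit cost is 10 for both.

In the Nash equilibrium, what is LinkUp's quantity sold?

LinkUp's profit: π = (p_{LinkUp} − 10)(88 − 3p_{LinkUp} + 2p_{NetOne}).
∂π/∂p_{LinkUp} = 118 − 6p_{LinkUp} + 2p_{NetOne} = 0 ⇒ p_{LinkUp} = 59/3 + (1/3)p_{NetOne}.
By symmetry p_{NetOne} = p_{LinkUp}; substituting into the reaction function, (2/3)p_{LinkUp} = 59/3 and p_{LinkUp} = 29.5.
q_{LinkUp} = 88 − 3·29.5 + 2·29.5 = 58.5.

58.5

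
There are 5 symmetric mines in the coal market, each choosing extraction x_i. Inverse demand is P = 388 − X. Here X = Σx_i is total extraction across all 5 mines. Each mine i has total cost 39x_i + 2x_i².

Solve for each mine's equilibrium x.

A representative mine's profit is π_i = x_i(388 − X) − 39x_i − 2x_i², with X = x_i + Σ_{j≠i} x_j.
First-order condition: 349 − 6x_i − Σ_{j≠i} x_j = 0.
Imposing symmetry (x_j = x for all j) turns Σ_{j≠i} x_j into 4x, so 349 = 10x and x = 34.9.

34.9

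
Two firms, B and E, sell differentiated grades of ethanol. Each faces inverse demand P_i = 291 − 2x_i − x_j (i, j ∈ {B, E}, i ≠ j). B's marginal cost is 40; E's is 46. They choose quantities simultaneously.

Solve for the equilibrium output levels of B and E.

Firm B's profit: π = x_B(291 − 2x_B − x_E) − 40x_B.
∂π/∂x_B = 251 − 4x_B − x_E = 0 ⇒ x_B = 62.75 − 0.25x_E.
Similarly x_E = 61.25 − 0.25x_B.
Substituting the second reaction function into the first: x_B = 62.75 − 0.25(61.25 − 0.25x_B), which gives 0.9375x_B = 47.4375 ⇒ x_B = 50.6.
Then x_E = 61.25 − 0.25·50.6 = 48.6.

50.6, 48.6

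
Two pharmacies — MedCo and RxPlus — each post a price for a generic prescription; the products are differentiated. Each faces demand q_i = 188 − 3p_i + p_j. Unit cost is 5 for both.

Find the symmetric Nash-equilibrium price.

MedCo's profit: π = (p_{MedCo} − 5)(188 − 3p_{MedCo} + p_{RxPlus}).
∂π/∂p_{MedCo} = 203 − 6p_{MedCo} + p_{RxPlus} = 0 ⇒ p_{MedCo} = 203/6 + (1/6)p_{RxPlus}.
The game is symmetric, so in equilibrium p_{RxPlus} = p_{MedCo}: the reaction function gives (5/6)p_{MedCo} = 203/6, hence p_{MedCo} = 40.6.

40.6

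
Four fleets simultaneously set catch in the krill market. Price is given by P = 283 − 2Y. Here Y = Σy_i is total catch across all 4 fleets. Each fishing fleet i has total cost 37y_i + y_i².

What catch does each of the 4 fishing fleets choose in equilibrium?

20.5

A representative fishing fleet's profit is π_i = y_i(283 − 2Y) − 37y_i − y_i², with Y = y_i + Σ_{j≠i} y_j.
First-order condition: 246 − 6y_i − 2Σ_{j≠i} y_j = 0.
Imposing symmetry (y_j = y for all j) turns Σ_{j≠i} y_j into 3y, so 246 = 12y and y = 20.5.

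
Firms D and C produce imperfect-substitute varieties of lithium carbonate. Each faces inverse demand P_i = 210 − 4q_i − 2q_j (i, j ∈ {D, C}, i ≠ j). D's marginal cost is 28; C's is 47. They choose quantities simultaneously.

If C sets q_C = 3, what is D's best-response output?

22

Firm D's profit: π = q_D(210 − 4q_D − 2q_C) − 28q_D.
∂π/∂q_D = 182 − 8q_D − 2q_C = 0 ⇒ q_D = 22.75 − 0.25q_C.
At q_C = 3: q_D = 22.75 − 0.25·3 = 22.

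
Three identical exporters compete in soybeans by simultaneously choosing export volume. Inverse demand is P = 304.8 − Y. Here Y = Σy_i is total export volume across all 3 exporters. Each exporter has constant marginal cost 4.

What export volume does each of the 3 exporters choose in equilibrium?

75.2

A representative exporter's profit is π_i = y_i(304.8 − Y) − 4y_i, with Y = y_i + Σ_{j≠i} y_j.
First-order condition: 300.8 − 2y_i − Σ_{j≠i} y_j = 0.
With identical exporters, set every y_j = y: then 300.8 − 2y − 2y = 0, i.e. y = 300.8/4 = 75.2.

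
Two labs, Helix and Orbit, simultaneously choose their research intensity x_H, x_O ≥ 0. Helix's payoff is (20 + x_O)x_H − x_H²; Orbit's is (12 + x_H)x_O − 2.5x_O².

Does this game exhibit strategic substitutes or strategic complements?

strategic complements

Expanding Helix's payoff: 20x_H + x_Ox_H − x_H².
∂π/∂x_H = 20 + x_O − 2x_H = 0, so x_H = 10 + 0.5x_O.
The best-response slope dx_H/dx_O = 0.5 > 0: the reaction function is upward-sloping, so the choices are strategic complements.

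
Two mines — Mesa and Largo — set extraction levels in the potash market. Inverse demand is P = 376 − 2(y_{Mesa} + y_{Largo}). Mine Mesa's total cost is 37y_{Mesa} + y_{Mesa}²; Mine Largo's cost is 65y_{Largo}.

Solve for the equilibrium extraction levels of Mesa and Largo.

36.7, 59.4

Mine Mesa's profit: π = y_{Mesa}(376 − 2(y_{Mesa} + y_{Largo})) − 37y_{Mesa} − y_{Mesa}².
∂π/∂y_{Mesa} = 339 − 6y_{Mesa} − 2y_{Largo} = 0, so y_{Mesa} = 56.5 − (1/3)y_{Largo}.
For Largo: ∂π/∂y_{Largo} = 311 − 4y_{Largo} − 2y_{Mesa} = 0 ⇒ y_{Largo} = 77.75 − 0.5y_{Mesa}.
Solving the two reaction functions simultaneously: (1 − (−1/3)(−0.5))y_{Mesa} = 56.5 − (1/3)·77.75, so (5/6)y_{Mesa} = 367/12 and y_{Mesa} = 36.7.
Then y_{Largo} = 77.75 − 0.5·36.7 = 59.4.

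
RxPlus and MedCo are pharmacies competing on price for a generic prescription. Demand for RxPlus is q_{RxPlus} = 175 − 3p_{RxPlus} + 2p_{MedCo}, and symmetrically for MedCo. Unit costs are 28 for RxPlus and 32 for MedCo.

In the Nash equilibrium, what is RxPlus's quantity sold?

RxPlus's profit: π = (p_{RxPlus} − 28)(175 − 3p_{RxPlus} + 2p_{MedCo}).
∂π/∂p_{RxPlus} = 259 − 6p_{RxPlus} + 2p_{MedCo} = 0 ⇒ p_{RxPlus} = 259/6 + (1/3)p_{MedCo}.
Similarly p_{MedCo} = 271/6 + (1/3)p_{RxPlus}.
Solving the two reaction functions simultaneously: (1 − (1/3)(1/3))p_{RxPlus} = 259/6 + (1/3)·(271/6), so (8/9)p_{RxPlus} = 524/9 and p_{RxPlus} = 65.5.
Then p_{MedCo} = 271/6 + (1/3)·65.5 = 67.
q_{RxPlus} = 175 − 3·65.5 + 2·67 = 112.5.

112.5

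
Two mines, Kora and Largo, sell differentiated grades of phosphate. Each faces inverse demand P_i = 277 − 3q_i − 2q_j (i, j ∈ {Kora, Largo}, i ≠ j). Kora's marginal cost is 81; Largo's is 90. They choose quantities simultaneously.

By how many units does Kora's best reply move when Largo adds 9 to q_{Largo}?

-3

Mine Kora's profit: π = q_{Kora}(277 − 3q_{Kora} − 2q_{Largo}) − 81q_{Kora}.
∂π/∂q_{Kora} = 196 − 6q_{Kora} − 2q_{Largo} = 0 ⇒ q_{Kora} = 98/3 − (1/3)q_{Largo}.
The reaction-function slope is −1/3, so a 9-unit rise in q_{Largo} moves q_{Kora} by −1/3 × 9 = −3. Kora's best response falls — the actions are strategic substitutes.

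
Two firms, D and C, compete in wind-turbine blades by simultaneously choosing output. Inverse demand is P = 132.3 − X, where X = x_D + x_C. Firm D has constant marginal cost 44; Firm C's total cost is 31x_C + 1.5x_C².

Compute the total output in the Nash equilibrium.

50.5

Firm D's profit: π = x_D(132.3 − (x_D + x_C)) − 44x_D.
∂π/∂x_D = 88.3 − 2x_D − x_C = 0, so x_D = 44.15 − 0.5x_C.
For C: ∂π/∂x_C = 101.3 − 5x_C − x_D = 0 ⇒ x_C = 20.26 − 0.2x_D.
Solving the two reaction functions simultaneously: (1 − (−0.5)(−0.2))x_D = 44.15 − 0.5·20.26, so 0.9x_D = 34.02 and x_D = 37.8.
Then x_C = 20.26 − 0.2·37.8 = 12.7.
Total output: 37.8 + 12.7 = 50.5.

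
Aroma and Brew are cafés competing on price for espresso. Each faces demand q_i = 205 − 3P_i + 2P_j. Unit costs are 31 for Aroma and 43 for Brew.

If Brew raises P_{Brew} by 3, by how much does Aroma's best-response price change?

Aroma's profit: π = (P_{Aroma} − 31)(205 − 3P_{Aroma} + 2P_{Brew}).
∂π/∂P_{Aroma} = 298 − 6P_{Aroma} + 2P_{Brew} = 0 ⇒ P_{Aroma} = 149/3 + (1/3)P_{Brew}.
The reaction-function slope is 1/3, so a 3-unit rise in P_{Brew} moves P_{Aroma} by 1/3 × 3 = 1. Aroma's best response rises — the actions are strategic complements.

1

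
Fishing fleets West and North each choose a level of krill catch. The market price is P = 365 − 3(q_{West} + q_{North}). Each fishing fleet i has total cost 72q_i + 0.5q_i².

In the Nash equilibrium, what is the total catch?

58.6

Fishing fleet West's profit: π = q_{West}(365 − 3(q_{West} + q_{North})) − 72q_{West} − 0.5q_{West}².
∂π/∂q_{West} = 293 − 7q_{West} − 3q_{North} = 0, so q_{West} = 293/7 − (3/7)q_{North}.
Setting q_{West} = q_{North} in the reaction function: q_{West} = 293/7 − (3/7)q_{West}, so q_{West} = (293/7) / (10/7) = 29.3.
Total catch: 29.3 + 29.3 = 58.6.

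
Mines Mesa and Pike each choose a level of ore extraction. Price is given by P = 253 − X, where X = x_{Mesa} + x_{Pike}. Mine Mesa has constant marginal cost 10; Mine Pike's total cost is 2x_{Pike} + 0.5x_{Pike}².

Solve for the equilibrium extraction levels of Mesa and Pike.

95.6, 51.8

Mine Mesa's profit: π = x_{Mesa}(253 − (x_{Mesa} + x_{Pike})) − 10x_{Mesa}.
∂π/∂x_{Mesa} = 243 − 2x_{Mesa} − x_{Pike} = 0, so x_{Mesa} = 121.5 − 0.5x_{Pike}.
For Pike: ∂π/∂x_{Pike} = 251 − 3x_{Pike} − x_{Mesa} = 0 ⇒ x_{Pike} = 251/3 − (1/3)x_{Mesa}.
Substituting the second reaction function into the first: x_{Mesa} = 121.5 − 0.5(251/3 − (1/3)x_{Mesa}), which gives (5/6)x_{Mesa} = 239/3 ⇒ x_{Mesa} = 95.6.
Then x_{Pike} = 251/3 − (1/3)·95.6 = 51.8.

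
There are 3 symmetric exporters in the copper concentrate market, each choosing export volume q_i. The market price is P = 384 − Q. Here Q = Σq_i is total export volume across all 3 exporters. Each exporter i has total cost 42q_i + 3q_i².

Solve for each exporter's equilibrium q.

A representative exporter's profit is π_i = q_i(384 − Q) − 42q_i − 3q_i², with Q = q_i + Σ_{j≠i} q_j.
First-order condition: 342 − 8q_i − Σ_{j≠i} q_j = 0.
In a symmetric equilibrium every exporter chooses the same q, so Σ_{j≠i} q_j = 2q. The condition becomes 342 − 10q = 0, giving q = 342/10 = 34.2.

34.2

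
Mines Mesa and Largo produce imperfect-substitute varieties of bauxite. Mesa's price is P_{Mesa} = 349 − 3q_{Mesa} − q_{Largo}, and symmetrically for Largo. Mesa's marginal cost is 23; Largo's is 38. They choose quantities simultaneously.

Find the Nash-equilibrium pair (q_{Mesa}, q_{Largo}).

Mine Mesa's profit: π = q_{Mesa}(349 − 3q_{Mesa} − q_{Largo}) − 23q_{Mesa}.
∂π/∂q_{Mesa} = 326 − 6q_{Mesa} − q_{Largo} = 0 ⇒ q_{Mesa} = 163/3 − (1/6)q_{Largo}.
Similarly q_{Largo} = 311/6 − (1/6)q_{Mesa}.
Solving the two reaction functions simultaneously: (1 − (−1/6)(−1/6))q_{Mesa} = 163/3 − (1/6)·(311/6), so (35/36)q_{Mesa} = 1645/36 and q_{Mesa} = 47.
Then q_{Largo} = 311/6 − (1/6)·47 = 44.

47, 44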